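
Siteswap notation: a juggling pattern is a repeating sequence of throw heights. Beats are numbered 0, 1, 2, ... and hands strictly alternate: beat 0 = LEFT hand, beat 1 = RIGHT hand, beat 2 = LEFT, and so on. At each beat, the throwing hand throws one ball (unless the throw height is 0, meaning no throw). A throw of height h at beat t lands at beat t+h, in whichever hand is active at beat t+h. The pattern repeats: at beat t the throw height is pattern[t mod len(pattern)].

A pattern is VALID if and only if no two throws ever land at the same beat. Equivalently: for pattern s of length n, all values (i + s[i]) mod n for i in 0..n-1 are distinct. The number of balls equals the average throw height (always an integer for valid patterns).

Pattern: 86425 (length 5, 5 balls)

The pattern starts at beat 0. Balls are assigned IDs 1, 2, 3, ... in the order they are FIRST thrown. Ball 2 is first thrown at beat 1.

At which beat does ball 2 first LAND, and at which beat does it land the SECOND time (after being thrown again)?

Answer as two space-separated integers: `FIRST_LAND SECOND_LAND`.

Beat 0 (L): throw ball1 h=8 -> lands@8:L; in-air after throw: [b1@8:L]
Beat 1 (R): throw ball2 h=6 -> lands@7:R; in-air after throw: [b2@7:R b1@8:L]
Beat 2 (L): throw ball3 h=4 -> lands@6:L; in-air after throw: [b3@6:L b2@7:R b1@8:L]
Beat 3 (R): throw ball4 h=2 -> lands@5:R; in-air after throw: [b4@5:R b3@6:L b2@7:R b1@8:L]
Beat 4 (L): throw ball5 h=5 -> lands@9:R; in-air after throw: [b4@5:R b3@6:L b2@7:R b1@8:L b5@9:R]
Beat 5 (R): throw ball4 h=8 -> lands@13:R; in-air after throw: [b3@6:L b2@7:R b1@8:L b5@9:R b4@13:R]
Beat 6 (L): throw ball3 h=6 -> lands@12:L; in-air after throw: [b2@7:R b1@8:L b5@9:R b3@12:L b4@13:R]
Beat 7 (R): throw ball2 h=4 -> lands@11:R; in-air after throw: [b1@8:L b5@9:R b2@11:R b3@12:L b4@13:R]
Beat 8 (L): throw ball1 h=2 -> lands@10:L; in-air after throw: [b5@9:R b1@10:L b2@11:R b3@12:L b4@13:R]
Beat 9 (R): throw ball5 h=5 -> lands@14:L; in-air after throw: [b1@10:L b2@11:R b3@12:L b4@13:R b5@14:L]
Beat 10 (L): throw ball1 h=8 -> lands@18:L; in-air after throw: [b2@11:R b3@12:L b4@13:R b5@14:L b1@18:L]
Beat 11 (R): throw ball2 h=6 -> lands@17:R; in-air after throw: [b3@12:L b4@13:R b5@14:L b2@17:R b1@18:L]
Ball 2: thrown@1 h=6 -> first land @7; rethrown@7 h=4 -> second land @11

Answer: 7 11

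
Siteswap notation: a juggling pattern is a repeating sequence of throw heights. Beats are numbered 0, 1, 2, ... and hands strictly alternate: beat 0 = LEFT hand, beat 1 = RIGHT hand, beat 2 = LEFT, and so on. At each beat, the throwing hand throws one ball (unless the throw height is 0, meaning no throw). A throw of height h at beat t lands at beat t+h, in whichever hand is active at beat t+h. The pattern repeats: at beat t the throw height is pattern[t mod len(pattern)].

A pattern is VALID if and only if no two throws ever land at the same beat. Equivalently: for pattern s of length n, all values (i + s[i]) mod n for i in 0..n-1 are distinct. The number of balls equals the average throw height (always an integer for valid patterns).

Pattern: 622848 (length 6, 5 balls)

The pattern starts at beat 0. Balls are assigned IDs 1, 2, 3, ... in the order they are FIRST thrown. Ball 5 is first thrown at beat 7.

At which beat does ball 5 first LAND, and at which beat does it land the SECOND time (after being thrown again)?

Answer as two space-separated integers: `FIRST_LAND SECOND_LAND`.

Beat 0 (L): throw ball1 h=6 -> lands@6:L; in-air after throw: [b1@6:L]
Beat 1 (R): throw ball2 h=2 -> lands@3:R; in-air after throw: [b2@3:R b1@6:L]
Beat 2 (L): throw ball3 h=2 -> lands@4:L; in-air after throw: [b2@3:R b3@4:L b1@6:L]
Beat 3 (R): throw ball2 h=8 -> lands@11:R; in-air after throw: [b3@4:L b1@6:L b2@11:R]
Beat 4 (L): throw ball3 h=4 -> lands@8:L; in-air after throw: [b1@6:L b3@8:L b2@11:R]
Beat 5 (R): throw ball4 h=8 -> lands@13:R; in-air after throw: [b1@6:L b3@8:L b2@11:R b4@13:R]
Beat 6 (L): throw ball1 h=6 -> lands@12:L; in-air after throw: [b3@8:L b2@11:R b1@12:L b4@13:R]
Beat 7 (R): throw ball5 h=2 -> lands@9:R; in-air after throw: [b3@8:L b5@9:R b2@11:R b1@12:L b4@13:R]
Beat 8 (L): throw ball3 h=2 -> lands@10:L; in-air after throw: [b5@9:R b3@10:L b2@11:R b1@12:L b4@13:R]
Beat 9 (R): throw ball5 h=8 -> lands@17:R; in-air after throw: [b3@10:L b2@11:R b1@12:L b4@13:R b5@17:R]
Beat 10 (L): throw ball3 h=4 -> lands@14:L; in-air after throw: [b2@11:R b1@12:L b4@13:R b3@14:L b5@17:R]
Beat 11 (R): throw ball2 h=8 -> lands@19:R; in-air after throw: [b1@12:L b4@13:R b3@14:L b5@17:R b2@19:R]
Beat 12 (L): throw ball1 h=6 -> lands@18:L; in-air after throw: [b4@13:R b3@14:L b5@17:R b1@18:L b2@19:R]
Beat 13 (R): throw ball4 h=2 -> lands@15:R; in-air after throw: [b3@14:L b4@15:R b5@17:R b1@18:L b2@19:R]
Beat 14 (L): throw ball3 h=2 -> lands@16:L; in-air after throw: [b4@15:R b3@16:L b5@17:R b1@18:L b2@19:R]
Beat 15 (R): throw ball4 h=8 -> lands@23:R; in-air after throw: [b3@16:L b5@17:R b1@18:L b2@19:R b4@23:R]
Beat 16 (L): throw ball3 h=4 -> lands@20:L; in-air after throw: [b5@17:R b1@18:L b2@19:R b3@20:L b4@23:R]
Beat 17 (R): throw ball5 h=8 -> lands@25:R; in-air after throw: [b1@18:L b2@19:R b3@20:L b4@23:R b5@25:R]
Ball 5: thrown@7 h=2 -> first land @9; rethrown@9 h=8 -> second land @17

Answer: 9 17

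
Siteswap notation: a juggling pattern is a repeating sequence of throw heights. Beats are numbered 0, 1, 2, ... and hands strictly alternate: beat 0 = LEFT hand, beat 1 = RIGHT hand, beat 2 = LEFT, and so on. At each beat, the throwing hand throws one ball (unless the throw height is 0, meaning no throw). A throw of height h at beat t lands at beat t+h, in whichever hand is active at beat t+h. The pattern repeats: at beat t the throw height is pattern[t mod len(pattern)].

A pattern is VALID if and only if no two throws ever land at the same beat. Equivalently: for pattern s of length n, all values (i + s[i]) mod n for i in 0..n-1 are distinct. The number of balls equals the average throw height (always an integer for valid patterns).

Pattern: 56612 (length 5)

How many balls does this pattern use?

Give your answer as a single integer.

Answer: 4

Derivation:
Pattern = [5, 6, 6, 1, 2], length n = 5
  position 0: throw height = 5, running sum = 5
  position 1: throw height = 6, running sum = 11
  position 2: throw height = 6, running sum = 17
  position 3: throw height = 1, running sum = 18
  position 4: throw height = 2, running sum = 20
Total sum = 20; balls = sum / n = 20 / 5 = 4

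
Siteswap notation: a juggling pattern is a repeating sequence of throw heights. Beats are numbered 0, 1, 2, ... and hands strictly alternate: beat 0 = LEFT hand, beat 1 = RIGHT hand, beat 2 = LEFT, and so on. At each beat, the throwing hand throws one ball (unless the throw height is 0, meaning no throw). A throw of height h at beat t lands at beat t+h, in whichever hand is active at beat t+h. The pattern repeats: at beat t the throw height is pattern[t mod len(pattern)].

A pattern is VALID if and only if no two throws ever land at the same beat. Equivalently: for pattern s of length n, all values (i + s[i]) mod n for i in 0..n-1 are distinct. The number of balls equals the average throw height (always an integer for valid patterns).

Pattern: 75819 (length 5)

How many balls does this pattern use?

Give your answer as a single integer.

Pattern = [7, 5, 8, 1, 9], length n = 5
  position 0: throw height = 7, running sum = 7
  position 1: throw height = 5, running sum = 12
  position 2: throw height = 8, running sum = 20
  position 3: throw height = 1, running sum = 21
  position 4: throw height = 9, running sum = 30
Total sum = 30; balls = sum / n = 30 / 5 = 6

Answer: 6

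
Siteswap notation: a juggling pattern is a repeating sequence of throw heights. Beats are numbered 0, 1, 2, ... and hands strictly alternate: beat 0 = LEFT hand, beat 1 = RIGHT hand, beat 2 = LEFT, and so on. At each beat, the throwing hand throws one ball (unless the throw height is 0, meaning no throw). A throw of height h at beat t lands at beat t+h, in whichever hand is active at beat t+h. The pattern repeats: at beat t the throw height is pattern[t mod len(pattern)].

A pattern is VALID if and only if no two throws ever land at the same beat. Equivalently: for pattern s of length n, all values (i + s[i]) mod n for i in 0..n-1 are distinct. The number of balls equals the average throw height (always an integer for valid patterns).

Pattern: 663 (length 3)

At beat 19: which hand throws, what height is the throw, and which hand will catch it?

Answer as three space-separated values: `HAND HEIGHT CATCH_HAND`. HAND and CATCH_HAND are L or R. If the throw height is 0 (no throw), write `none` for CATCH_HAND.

Beat 19: 19 mod 2 = 1, so hand = R
Throw height = pattern[19 mod 3] = pattern[1] = 6
Lands at beat 19+6=25, 25 mod 2 = 1, so catch hand = R

Answer: R 6 R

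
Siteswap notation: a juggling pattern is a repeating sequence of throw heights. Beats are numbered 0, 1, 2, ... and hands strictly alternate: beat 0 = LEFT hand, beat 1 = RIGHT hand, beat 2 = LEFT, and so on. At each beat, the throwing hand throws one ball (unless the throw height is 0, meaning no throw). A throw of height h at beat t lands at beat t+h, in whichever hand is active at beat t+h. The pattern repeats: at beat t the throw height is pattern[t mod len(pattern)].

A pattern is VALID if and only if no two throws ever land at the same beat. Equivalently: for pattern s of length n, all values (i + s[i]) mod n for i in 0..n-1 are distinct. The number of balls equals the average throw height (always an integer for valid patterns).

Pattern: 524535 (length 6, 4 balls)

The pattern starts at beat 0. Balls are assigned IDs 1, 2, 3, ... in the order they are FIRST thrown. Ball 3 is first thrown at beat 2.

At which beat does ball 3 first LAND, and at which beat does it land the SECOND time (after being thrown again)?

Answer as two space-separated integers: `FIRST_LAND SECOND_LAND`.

Beat 0 (L): throw ball1 h=5 -> lands@5:R; in-air after throw: [b1@5:R]
Beat 1 (R): throw ball2 h=2 -> lands@3:R; in-air after throw: [b2@3:R b1@5:R]
Beat 2 (L): throw ball3 h=4 -> lands@6:L; in-air after throw: [b2@3:R b1@5:R b3@6:L]
Beat 3 (R): throw ball2 h=5 -> lands@8:L; in-air after throw: [b1@5:R b3@6:L b2@8:L]
Beat 4 (L): throw ball4 h=3 -> lands@7:R; in-air after throw: [b1@5:R b3@6:L b4@7:R b2@8:L]
Beat 5 (R): throw ball1 h=5 -> lands@10:L; in-air after throw: [b3@6:L b4@7:R b2@8:L b1@10:L]
Beat 6 (L): throw ball3 h=5 -> lands@11:R; in-air after throw: [b4@7:R b2@8:L b1@10:L b3@11:R]
Beat 7 (R): throw ball4 h=2 -> lands@9:R; in-air after throw: [b2@8:L b4@9:R b1@10:L b3@11:R]
Beat 8 (L): throw ball2 h=4 -> lands@12:L; in-air after throw: [b4@9:R b1@10:L b3@11:R b2@12:L]
Beat 9 (R): throw ball4 h=5 -> lands@14:L; in-air after throw: [b1@10:L b3@11:R b2@12:L b4@14:L]
Beat 10 (L): throw ball1 h=3 -> lands@13:R; in-air after throw: [b3@11:R b2@12:L b1@13:R b4@14:L]
Beat 11 (R): throw ball3 h=5 -> lands@16:L; in-air after throw: [b2@12:L b1@13:R b4@14:L b3@16:L]
Ball 3: thrown@2 h=4 -> first land @6; rethrown@6 h=5 -> second land @11

Answer: 6 11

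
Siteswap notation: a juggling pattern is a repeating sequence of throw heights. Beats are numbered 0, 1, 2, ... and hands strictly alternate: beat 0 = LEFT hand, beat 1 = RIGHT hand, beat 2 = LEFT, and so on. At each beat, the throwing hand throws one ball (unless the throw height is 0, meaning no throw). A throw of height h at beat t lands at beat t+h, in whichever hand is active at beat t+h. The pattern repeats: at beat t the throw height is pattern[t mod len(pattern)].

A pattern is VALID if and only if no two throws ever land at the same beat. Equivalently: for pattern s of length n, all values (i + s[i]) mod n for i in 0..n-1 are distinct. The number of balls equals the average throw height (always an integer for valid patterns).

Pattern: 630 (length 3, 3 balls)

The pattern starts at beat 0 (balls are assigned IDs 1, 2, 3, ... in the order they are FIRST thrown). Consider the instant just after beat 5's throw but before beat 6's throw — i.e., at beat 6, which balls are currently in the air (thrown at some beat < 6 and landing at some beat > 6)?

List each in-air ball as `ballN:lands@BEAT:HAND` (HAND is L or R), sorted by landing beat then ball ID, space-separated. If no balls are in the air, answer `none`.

Answer: ball2:lands@7:R ball3:lands@9:R

Derivation:
Beat 0 (L): throw ball1 h=6 -> lands@6:L; in-air after throw: [b1@6:L]
Beat 1 (R): throw ball2 h=3 -> lands@4:L; in-air after throw: [b2@4:L b1@6:L]
Beat 3 (R): throw ball3 h=6 -> lands@9:R; in-air after throw: [b2@4:L b1@6:L b3@9:R]
Beat 4 (L): throw ball2 h=3 -> lands@7:R; in-air after throw: [b1@6:L b2@7:R b3@9:R]
Beat 6 (L): throw ball1 h=6 -> lands@12:L; in-air after throw: [b2@7:R b3@9:R b1@12:L]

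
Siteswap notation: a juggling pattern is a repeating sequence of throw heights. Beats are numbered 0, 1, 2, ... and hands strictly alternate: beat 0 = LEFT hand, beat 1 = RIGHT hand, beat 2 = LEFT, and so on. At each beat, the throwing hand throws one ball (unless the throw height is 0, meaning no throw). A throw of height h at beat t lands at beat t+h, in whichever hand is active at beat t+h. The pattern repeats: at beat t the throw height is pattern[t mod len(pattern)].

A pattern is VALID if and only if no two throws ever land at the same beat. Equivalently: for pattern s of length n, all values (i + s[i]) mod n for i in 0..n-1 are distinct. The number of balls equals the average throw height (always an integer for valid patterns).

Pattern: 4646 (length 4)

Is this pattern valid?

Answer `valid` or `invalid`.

Answer: valid

Derivation:
i=0: (i + s[i]) mod n = (0 + 4) mod 4 = 0
i=1: (i + s[i]) mod n = (1 + 6) mod 4 = 3
i=2: (i + s[i]) mod n = (2 + 4) mod 4 = 2
i=3: (i + s[i]) mod n = (3 + 6) mod 4 = 1
Residues: [0, 3, 2, 1], distinct: True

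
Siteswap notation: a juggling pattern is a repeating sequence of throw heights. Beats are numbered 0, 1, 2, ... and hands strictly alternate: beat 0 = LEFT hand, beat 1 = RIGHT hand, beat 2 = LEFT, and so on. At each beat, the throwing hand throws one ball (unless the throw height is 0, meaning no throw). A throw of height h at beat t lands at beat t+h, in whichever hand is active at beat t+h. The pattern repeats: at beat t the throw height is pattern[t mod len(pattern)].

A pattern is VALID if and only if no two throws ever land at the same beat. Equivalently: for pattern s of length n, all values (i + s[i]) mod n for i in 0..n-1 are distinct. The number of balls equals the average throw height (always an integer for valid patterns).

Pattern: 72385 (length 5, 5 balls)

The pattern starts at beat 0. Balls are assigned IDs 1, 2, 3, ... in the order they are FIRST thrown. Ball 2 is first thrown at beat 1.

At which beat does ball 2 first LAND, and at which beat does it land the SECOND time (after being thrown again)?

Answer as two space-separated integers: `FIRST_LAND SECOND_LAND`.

Answer: 3 11

Derivation:
Beat 0 (L): throw ball1 h=7 -> lands@7:R; in-air after throw: [b1@7:R]
Beat 1 (R): throw ball2 h=2 -> lands@3:R; in-air after throw: [b2@3:R b1@7:R]
Beat 2 (L): throw ball3 h=3 -> lands@5:R; in-air after throw: [b2@3:R b3@5:R b1@7:R]
Beat 3 (R): throw ball2 h=8 -> lands@11:R; in-air after throw: [b3@5:R b1@7:R b2@11:R]
Beat 4 (L): throw ball4 h=5 -> lands@9:R; in-air after throw: [b3@5:R b1@7:R b4@9:R b2@11:R]
Beat 5 (R): throw ball3 h=7 -> lands@12:L; in-air after throw: [b1@7:R b4@9:R b2@11:R b3@12:L]
Beat 6 (L): throw ball5 h=2 -> lands@8:L; in-air after throw: [b1@7:R b5@8:L b4@9:R b2@11:R b3@12:L]
Beat 7 (R): throw ball1 h=3 -> lands@10:L; in-air after throw: [b5@8:L b4@9:R b1@10:L b2@11:R b3@12:L]
Beat 8 (L): throw ball5 h=8 -> lands@16:L; in-air after throw: [b4@9:R b1@10:L b2@11:R b3@12:L b5@16:L]
Beat 9 (R): throw ball4 h=5 -> lands@14:L; in-air after throw: [b1@10:L b2@11:R b3@12:L b4@14:L b5@16:L]
Beat 10 (L): throw ball1 h=7 -> lands@17:R; in-air after throw: [b2@11:R b3@12:L b4@14:L b5@16:L b1@17:R]
Beat 11 (R): throw ball2 h=2 -> lands@13:R; in-air after throw: [b3@12:L b2@13:R b4@14:L b5@16:L b1@17:R]
Ball 2: thrown@1 h=2 -> first land @3; rethrown@3 h=8 -> second land @11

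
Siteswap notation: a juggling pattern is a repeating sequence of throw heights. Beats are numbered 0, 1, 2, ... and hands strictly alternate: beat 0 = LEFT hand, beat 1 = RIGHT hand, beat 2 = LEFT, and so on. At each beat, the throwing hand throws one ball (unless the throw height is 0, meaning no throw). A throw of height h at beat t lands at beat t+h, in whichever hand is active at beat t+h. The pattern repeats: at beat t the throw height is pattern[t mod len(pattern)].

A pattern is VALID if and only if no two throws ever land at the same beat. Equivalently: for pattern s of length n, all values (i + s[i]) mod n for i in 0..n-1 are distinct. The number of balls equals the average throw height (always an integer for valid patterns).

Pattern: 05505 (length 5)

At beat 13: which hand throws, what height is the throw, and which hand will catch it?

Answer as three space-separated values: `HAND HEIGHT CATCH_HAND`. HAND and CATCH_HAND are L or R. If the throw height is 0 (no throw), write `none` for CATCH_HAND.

Beat 13: 13 mod 2 = 1, so hand = R
Throw height = pattern[13 mod 5] = pattern[3] = 0

Answer: R 0 none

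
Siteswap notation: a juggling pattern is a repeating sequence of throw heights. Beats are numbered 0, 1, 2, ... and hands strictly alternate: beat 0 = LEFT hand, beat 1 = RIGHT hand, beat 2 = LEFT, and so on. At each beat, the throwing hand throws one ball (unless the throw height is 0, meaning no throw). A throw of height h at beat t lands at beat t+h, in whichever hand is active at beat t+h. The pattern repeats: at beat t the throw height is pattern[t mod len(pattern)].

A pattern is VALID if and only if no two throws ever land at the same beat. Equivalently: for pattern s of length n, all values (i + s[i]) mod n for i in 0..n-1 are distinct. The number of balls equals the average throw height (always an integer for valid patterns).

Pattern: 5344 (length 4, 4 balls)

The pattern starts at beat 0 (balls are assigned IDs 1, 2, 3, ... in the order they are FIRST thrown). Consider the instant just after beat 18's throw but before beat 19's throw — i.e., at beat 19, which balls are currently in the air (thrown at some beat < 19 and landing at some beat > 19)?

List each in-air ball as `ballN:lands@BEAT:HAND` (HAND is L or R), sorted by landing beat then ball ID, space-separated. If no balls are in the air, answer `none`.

Beat 0 (L): throw ball1 h=5 -> lands@5:R; in-air after throw: [b1@5:R]
Beat 1 (R): throw ball2 h=3 -> lands@4:L; in-air after throw: [b2@4:L b1@5:R]
Beat 2 (L): throw ball3 h=4 -> lands@6:L; in-air after throw: [b2@4:L b1@5:R b3@6:L]
Beat 3 (R): throw ball4 h=4 -> lands@7:R; in-air after throw: [b2@4:L b1@5:R b3@6:L b4@7:R]
Beat 4 (L): throw ball2 h=5 -> lands@9:R; in-air after throw: [b1@5:R b3@6:L b4@7:R b2@9:R]
Beat 5 (R): throw ball1 h=3 -> lands@8:L; in-air after throw: [b3@6:L b4@7:R b1@8:L b2@9:R]
Beat 6 (L): throw ball3 h=4 -> lands@10:L; in-air after throw: [b4@7:R b1@8:L b2@9:R b3@10:L]
Beat 7 (R): throw ball4 h=4 -> lands@11:R; in-air after throw: [b1@8:L b2@9:R b3@10:L b4@11:R]
Beat 8 (L): throw ball1 h=5 -> lands@13:R; in-air after throw: [b2@9:R b3@10:L b4@11:R b1@13:R]
Beat 9 (R): throw ball2 h=3 -> lands@12:L; in-air after throw: [b3@10:L b4@11:R b2@12:L b1@13:R]
Beat 10 (L): throw ball3 h=4 -> lands@14:L; in-air after throw: [b4@11:R b2@12:L b1@13:R b3@14:L]
Beat 11 (R): throw ball4 h=4 -> lands@15:R; in-air after throw: [b2@12:L b1@13:R b3@14:L b4@15:R]
Beat 12 (L): throw ball2 h=5 -> lands@17:R; in-air after throw: [b1@13:R b3@14:L b4@15:R b2@17:R]
Beat 13 (R): throw ball1 h=3 -> lands@16:L; in-air after throw: [b3@14:L b4@15:R b1@16:L b2@17:R]
Beat 14 (L): throw ball3 h=4 -> lands@18:L; in-air after throw: [b4@15:R b1@16:L b2@17:R b3@18:L]
Beat 15 (R): throw ball4 h=4 -> lands@19:R; in-air after throw: [b1@16:L b2@17:R b3@18:L b4@19:R]
Beat 16 (L): throw ball1 h=5 -> lands@21:R; in-air after throw: [b2@17:R b3@18:L b4@19:R b1@21:R]
Beat 17 (R): throw ball2 h=3 -> lands@20:L; in-air after throw: [b3@18:L b4@19:R b2@20:L b1@21:R]
Beat 18 (L): throw ball3 h=4 -> lands@22:L; in-air after throw: [b4@19:R b2@20:L b1@21:R b3@22:L]
Beat 19 (R): throw ball4 h=4 -> lands@23:R; in-air after throw: [b2@20:L b1@21:R b3@22:L b4@23:R]

Answer: ball2:lands@20:L ball1:lands@21:R ball3:lands@22:L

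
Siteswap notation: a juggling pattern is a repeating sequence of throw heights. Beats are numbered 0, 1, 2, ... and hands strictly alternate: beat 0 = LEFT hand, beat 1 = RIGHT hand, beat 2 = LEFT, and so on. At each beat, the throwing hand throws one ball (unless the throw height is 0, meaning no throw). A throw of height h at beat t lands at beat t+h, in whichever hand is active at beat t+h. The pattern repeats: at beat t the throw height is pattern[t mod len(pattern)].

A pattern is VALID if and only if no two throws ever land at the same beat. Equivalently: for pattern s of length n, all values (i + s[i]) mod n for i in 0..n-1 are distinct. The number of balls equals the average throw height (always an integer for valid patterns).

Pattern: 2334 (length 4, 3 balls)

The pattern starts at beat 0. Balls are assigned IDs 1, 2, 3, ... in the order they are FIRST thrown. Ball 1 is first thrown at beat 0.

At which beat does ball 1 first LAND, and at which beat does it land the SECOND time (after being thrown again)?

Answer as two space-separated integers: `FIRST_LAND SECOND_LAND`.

Answer: 2 5

Derivation:
Beat 0 (L): throw ball1 h=2 -> lands@2:L; in-air after throw: [b1@2:L]
Beat 1 (R): throw ball2 h=3 -> lands@4:L; in-air after throw: [b1@2:L b2@4:L]
Beat 2 (L): throw ball1 h=3 -> lands@5:R; in-air after throw: [b2@4:L b1@5:R]
Beat 3 (R): throw ball3 h=4 -> lands@7:R; in-air after throw: [b2@4:L b1@5:R b3@7:R]
Beat 4 (L): throw ball2 h=2 -> lands@6:L; in-air after throw: [b1@5:R b2@6:L b3@7:R]
Beat 5 (R): throw ball1 h=3 -> lands@8:L; in-air after throw: [b2@6:L b3@7:R b1@8:L]
Ball 1: thrown@0 h=2 -> first land @2; rethrown@2 h=3 -> second land @5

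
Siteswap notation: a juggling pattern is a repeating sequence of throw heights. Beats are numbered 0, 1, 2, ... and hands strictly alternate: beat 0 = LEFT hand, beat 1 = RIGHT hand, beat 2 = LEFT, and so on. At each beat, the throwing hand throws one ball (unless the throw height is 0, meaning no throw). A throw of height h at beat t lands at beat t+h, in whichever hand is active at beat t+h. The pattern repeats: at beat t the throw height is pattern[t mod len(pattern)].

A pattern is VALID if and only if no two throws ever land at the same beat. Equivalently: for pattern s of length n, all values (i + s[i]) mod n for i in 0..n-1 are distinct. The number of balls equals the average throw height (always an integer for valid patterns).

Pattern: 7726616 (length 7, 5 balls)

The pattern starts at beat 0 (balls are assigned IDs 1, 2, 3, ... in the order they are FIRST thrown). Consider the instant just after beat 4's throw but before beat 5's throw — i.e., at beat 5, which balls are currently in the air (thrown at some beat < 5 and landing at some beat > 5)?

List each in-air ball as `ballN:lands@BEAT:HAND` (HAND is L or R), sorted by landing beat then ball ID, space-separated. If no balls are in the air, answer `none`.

Answer: ball1:lands@7:R ball2:lands@8:L ball4:lands@9:R ball3:lands@10:L

Derivation:
Beat 0 (L): throw ball1 h=7 -> lands@7:R; in-air after throw: [b1@7:R]
Beat 1 (R): throw ball2 h=7 -> lands@8:L; in-air after throw: [b1@7:R b2@8:L]
Beat 2 (L): throw ball3 h=2 -> lands@4:L; in-air after throw: [b3@4:L b1@7:R b2@8:L]
Beat 3 (R): throw ball4 h=6 -> lands@9:R; in-air after throw: [b3@4:L b1@7:R b2@8:L b4@9:R]
Beat 4 (L): throw ball3 h=6 -> lands@10:L; in-air after throw: [b1@7:R b2@8:L b4@9:R b3@10:L]
Beat 5 (R): throw ball5 h=1 -> lands@6:L; in-air after throw: [b5@6:L b1@7:R b2@8:L b4@9:R b3@10:L]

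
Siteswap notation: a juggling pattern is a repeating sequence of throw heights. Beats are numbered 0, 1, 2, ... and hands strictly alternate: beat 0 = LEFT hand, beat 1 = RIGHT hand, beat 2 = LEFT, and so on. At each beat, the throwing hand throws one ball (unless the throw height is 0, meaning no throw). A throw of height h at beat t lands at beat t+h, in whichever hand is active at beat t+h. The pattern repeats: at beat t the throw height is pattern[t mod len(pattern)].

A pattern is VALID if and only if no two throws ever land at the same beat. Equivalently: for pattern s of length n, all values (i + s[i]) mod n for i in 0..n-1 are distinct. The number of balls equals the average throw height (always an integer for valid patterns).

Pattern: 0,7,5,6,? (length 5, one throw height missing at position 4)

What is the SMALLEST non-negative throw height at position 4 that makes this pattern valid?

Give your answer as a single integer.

Answer: 2

Derivation:
i=0: (0 + 0) mod 5 = 0
i=1: (1 + 7) mod 5 = 3
i=2: (2 + 5) mod 5 = 2
i=3: (3 + 6) mod 5 = 4
i=4: s[i]=? (unknown)
Known residues: [0, 2, 3, 4]; need a permutation of 0..4, so missing residue r = 1
Need (4 + s) mod 5 = 1; smallest s = (1 - 4) mod 5 = 2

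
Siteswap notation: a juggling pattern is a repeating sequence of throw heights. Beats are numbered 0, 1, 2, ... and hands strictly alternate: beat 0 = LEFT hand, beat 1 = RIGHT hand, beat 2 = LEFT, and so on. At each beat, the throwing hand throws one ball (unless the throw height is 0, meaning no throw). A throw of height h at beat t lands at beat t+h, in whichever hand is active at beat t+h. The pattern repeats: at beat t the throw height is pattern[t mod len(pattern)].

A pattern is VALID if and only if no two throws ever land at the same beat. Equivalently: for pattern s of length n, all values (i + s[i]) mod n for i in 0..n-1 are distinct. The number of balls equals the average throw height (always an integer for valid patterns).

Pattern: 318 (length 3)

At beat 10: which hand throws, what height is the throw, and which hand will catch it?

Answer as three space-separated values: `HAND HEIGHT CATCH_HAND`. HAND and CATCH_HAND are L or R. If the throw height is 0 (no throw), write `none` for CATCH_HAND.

Answer: L 1 R

Derivation:
Beat 10: 10 mod 2 = 0, so hand = L
Throw height = pattern[10 mod 3] = pattern[1] = 1
Lands at beat 10+1=11, 11 mod 2 = 1, so catch hand = R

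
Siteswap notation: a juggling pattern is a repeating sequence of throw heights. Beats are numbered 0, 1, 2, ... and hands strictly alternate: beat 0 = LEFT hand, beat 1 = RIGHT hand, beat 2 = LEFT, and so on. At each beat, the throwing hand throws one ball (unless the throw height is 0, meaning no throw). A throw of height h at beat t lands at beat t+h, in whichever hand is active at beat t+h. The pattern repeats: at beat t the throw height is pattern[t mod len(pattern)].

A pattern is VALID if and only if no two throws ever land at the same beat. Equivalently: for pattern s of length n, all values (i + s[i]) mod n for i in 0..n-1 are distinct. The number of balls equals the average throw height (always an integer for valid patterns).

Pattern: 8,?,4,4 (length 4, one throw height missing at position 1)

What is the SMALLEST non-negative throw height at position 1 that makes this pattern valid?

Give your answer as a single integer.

Answer: 0

Derivation:
i=0: (0 + 8) mod 4 = 0
i=1: s[i]=? (unknown)
i=2: (2 + 4) mod 4 = 2
i=3: (3 + 4) mod 4 = 3
Known residues: [0, 2, 3]; need a permutation of 0..3, so missing residue r = 1
Need (1 + s) mod 4 = 1; smallest s = (1 - 1) mod 4 = 0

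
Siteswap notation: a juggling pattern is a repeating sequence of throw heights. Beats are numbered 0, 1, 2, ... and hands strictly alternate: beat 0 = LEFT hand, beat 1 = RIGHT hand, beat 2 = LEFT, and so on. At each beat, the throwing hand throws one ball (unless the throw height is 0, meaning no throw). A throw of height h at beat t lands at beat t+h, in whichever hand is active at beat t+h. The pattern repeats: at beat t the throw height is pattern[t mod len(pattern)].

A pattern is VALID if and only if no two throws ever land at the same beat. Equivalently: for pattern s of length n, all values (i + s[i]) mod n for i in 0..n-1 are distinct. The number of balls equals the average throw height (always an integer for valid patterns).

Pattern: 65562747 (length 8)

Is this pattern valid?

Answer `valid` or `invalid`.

i=0: (i + s[i]) mod n = (0 + 6) mod 8 = 6
i=1: (i + s[i]) mod n = (1 + 5) mod 8 = 6
i=2: (i + s[i]) mod n = (2 + 5) mod 8 = 7
i=3: (i + s[i]) mod n = (3 + 6) mod 8 = 1
i=4: (i + s[i]) mod n = (4 + 2) mod 8 = 6
i=5: (i + s[i]) mod n = (5 + 7) mod 8 = 4
i=6: (i + s[i]) mod n = (6 + 4) mod 8 = 2
i=7: (i + s[i]) mod n = (7 + 7) mod 8 = 6
Residues: [6, 6, 7, 1, 6, 4, 2, 6], distinct: False

Answer: invalid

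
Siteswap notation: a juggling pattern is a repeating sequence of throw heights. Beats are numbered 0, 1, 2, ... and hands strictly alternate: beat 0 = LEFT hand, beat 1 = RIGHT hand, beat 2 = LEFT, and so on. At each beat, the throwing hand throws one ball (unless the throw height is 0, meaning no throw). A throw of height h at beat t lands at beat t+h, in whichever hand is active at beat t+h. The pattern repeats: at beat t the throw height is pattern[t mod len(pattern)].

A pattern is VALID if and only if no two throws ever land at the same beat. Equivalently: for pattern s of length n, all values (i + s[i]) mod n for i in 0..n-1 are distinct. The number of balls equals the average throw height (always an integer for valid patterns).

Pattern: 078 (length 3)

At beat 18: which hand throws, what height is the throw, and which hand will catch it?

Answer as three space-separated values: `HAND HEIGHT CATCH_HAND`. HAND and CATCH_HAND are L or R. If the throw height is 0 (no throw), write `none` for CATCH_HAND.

Answer: L 0 none

Derivation:
Beat 18: 18 mod 2 = 0, so hand = L
Throw height = pattern[18 mod 3] = pattern[0] = 0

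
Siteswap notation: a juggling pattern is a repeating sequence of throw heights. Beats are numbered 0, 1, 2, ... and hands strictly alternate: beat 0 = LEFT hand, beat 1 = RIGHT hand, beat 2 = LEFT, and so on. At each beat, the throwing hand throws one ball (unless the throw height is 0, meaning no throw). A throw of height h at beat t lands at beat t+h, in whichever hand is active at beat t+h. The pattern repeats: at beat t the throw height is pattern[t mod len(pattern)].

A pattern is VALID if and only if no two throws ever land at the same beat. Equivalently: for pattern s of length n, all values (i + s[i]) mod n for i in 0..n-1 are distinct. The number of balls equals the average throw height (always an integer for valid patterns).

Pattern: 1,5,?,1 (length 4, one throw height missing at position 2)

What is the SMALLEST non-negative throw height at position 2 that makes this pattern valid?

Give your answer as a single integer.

Answer: 1

Derivation:
i=0: (0 + 1) mod 4 = 1
i=1: (1 + 5) mod 4 = 2
i=2: s[i]=? (unknown)
i=3: (3 + 1) mod 4 = 0
Known residues: [0, 1, 2]; need a permutation of 0..3, so missing residue r = 3
Need (2 + s) mod 4 = 3; smallest s = (3 - 2) mod 4 = 1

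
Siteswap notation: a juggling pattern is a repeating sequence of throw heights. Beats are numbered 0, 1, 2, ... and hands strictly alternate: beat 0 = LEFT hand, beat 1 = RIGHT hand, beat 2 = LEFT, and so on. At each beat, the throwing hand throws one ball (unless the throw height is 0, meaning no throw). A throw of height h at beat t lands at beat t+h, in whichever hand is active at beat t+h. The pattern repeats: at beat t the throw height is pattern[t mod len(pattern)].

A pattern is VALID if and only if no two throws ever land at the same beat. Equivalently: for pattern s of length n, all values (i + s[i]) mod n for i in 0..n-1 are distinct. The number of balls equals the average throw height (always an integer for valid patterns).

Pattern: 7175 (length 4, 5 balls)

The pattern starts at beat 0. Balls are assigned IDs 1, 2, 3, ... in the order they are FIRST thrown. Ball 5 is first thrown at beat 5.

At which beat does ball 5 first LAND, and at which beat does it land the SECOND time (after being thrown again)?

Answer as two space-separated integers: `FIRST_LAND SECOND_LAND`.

Answer: 6 13

Derivation:
Beat 0 (L): throw ball1 h=7 -> lands@7:R; in-air after throw: [b1@7:R]
Beat 1 (R): throw ball2 h=1 -> lands@2:L; in-air after throw: [b2@2:L b1@7:R]
Beat 2 (L): throw ball2 h=7 -> lands@9:R; in-air after throw: [b1@7:R b2@9:R]
Beat 3 (R): throw ball3 h=5 -> lands@8:L; in-air after throw: [b1@7:R b3@8:L b2@9:R]
Beat 4 (L): throw ball4 h=7 -> lands@11:R; in-air after throw: [b1@7:R b3@8:L b2@9:R b4@11:R]
Beat 5 (R): throw ball5 h=1 -> lands@6:L; in-air after throw: [b5@6:L b1@7:R b3@8:L b2@9:R b4@11:R]
Beat 6 (L): throw ball5 h=7 -> lands@13:R; in-air after throw: [b1@7:R b3@8:L b2@9:R b4@11:R b5@13:R]
Beat 7 (R): throw ball1 h=5 -> lands@12:L; in-air after throw: [b3@8:L b2@9:R b4@11:R b1@12:L b5@13:R]
Beat 8 (L): throw ball3 h=7 -> lands@15:R; in-air after throw: [b2@9:R b4@11:R b1@12:L b5@13:R b3@15:R]
Beat 9 (R): throw ball2 h=1 -> lands@10:L; in-air after throw: [b2@10:L b4@11:R b1@12:L b5@13:R b3@15:R]
Beat 10 (L): throw ball2 h=7 -> lands@17:R; in-air after throw: [b4@11:R b1@12:L b5@13:R b3@15:R b2@17:R]
Beat 11 (R): throw ball4 h=5 -> lands@16:L; in-air after throw: [b1@12:L b5@13:R b3@15:R b4@16:L b2@17:R]
Beat 12 (L): throw ball1 h=7 -> lands@19:R; in-air after throw: [b5@13:R b3@15:R b4@16:L b2@17:R b1@19:R]
Beat 13 (R): throw ball5 h=1 -> lands@14:L; in-air after throw: [b5@14:L b3@15:R b4@16:L b2@17:R b1@19:R]
Ball 5: thrown@5 h=1 -> first land @6; rethrown@6 h=7 -> second land @13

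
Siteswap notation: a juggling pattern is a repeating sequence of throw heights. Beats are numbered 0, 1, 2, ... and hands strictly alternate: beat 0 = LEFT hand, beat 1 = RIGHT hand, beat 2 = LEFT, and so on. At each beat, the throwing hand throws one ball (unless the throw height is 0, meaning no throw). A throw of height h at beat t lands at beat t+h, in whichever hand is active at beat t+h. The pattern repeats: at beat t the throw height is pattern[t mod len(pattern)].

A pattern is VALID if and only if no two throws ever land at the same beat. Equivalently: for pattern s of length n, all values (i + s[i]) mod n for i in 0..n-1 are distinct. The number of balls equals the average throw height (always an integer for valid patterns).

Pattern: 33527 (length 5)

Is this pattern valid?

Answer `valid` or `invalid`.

i=0: (i + s[i]) mod n = (0 + 3) mod 5 = 3
i=1: (i + s[i]) mod n = (1 + 3) mod 5 = 4
i=2: (i + s[i]) mod n = (2 + 5) mod 5 = 2
i=3: (i + s[i]) mod n = (3 + 2) mod 5 = 0
i=4: (i + s[i]) mod n = (4 + 7) mod 5 = 1
Residues: [3, 4, 2, 0, 1], distinct: True

Answer: valid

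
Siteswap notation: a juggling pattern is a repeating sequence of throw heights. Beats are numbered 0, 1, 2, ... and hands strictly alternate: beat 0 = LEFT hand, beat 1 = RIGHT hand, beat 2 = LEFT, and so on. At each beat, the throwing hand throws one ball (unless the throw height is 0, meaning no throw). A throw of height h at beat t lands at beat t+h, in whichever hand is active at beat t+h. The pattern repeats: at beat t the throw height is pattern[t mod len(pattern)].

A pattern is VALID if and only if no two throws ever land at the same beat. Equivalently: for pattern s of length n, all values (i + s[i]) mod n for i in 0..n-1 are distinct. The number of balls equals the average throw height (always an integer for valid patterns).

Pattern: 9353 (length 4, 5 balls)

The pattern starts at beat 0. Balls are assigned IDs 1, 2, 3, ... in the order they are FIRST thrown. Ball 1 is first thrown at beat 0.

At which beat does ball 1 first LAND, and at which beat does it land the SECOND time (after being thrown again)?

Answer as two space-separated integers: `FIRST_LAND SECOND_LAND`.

Answer: 9 12

Derivation:
Beat 0 (L): throw ball1 h=9 -> lands@9:R; in-air after throw: [b1@9:R]
Beat 1 (R): throw ball2 h=3 -> lands@4:L; in-air after throw: [b2@4:L b1@9:R]
Beat 2 (L): throw ball3 h=5 -> lands@7:R; in-air after throw: [b2@4:L b3@7:R b1@9:R]
Beat 3 (R): throw ball4 h=3 -> lands@6:L; in-air after throw: [b2@4:L b4@6:L b3@7:R b1@9:R]
Beat 4 (L): throw ball2 h=9 -> lands@13:R; in-air after throw: [b4@6:L b3@7:R b1@9:R b2@13:R]
Beat 5 (R): throw ball5 h=3 -> lands@8:L; in-air after throw: [b4@6:L b3@7:R b5@8:L b1@9:R b2@13:R]
Beat 6 (L): throw ball4 h=5 -> lands@11:R; in-air after throw: [b3@7:R b5@8:L b1@9:R b4@11:R b2@13:R]
Beat 7 (R): throw ball3 h=3 -> lands@10:L; in-air after throw: [b5@8:L b1@9:R b3@10:L b4@11:R b2@13:R]
Beat 8 (L): throw ball5 h=9 -> lands@17:R; in-air after throw: [b1@9:R b3@10:L b4@11:R b2@13:R b5@17:R]
Beat 9 (R): throw ball1 h=3 -> lands@12:L; in-air after throw: [b3@10:L b4@11:R b1@12:L b2@13:R b5@17:R]
Beat 10 (L): throw ball3 h=5 -> lands@15:R; in-air after throw: [b4@11:R b1@12:L b2@13:R b3@15:R b5@17:R]
Beat 11 (R): throw ball4 h=3 -> lands@14:L; in-air after throw: [b1@12:L b2@13:R b4@14:L b3@15:R b5@17:R]
Beat 12 (L): throw ball1 h=9 -> lands@21:R; in-air after throw: [b2@13:R b4@14:L b3@15:R b5@17:R b1@21:R]
Ball 1: thrown@0 h=9 -> first land @9; rethrown@9 h=3 -> second land @12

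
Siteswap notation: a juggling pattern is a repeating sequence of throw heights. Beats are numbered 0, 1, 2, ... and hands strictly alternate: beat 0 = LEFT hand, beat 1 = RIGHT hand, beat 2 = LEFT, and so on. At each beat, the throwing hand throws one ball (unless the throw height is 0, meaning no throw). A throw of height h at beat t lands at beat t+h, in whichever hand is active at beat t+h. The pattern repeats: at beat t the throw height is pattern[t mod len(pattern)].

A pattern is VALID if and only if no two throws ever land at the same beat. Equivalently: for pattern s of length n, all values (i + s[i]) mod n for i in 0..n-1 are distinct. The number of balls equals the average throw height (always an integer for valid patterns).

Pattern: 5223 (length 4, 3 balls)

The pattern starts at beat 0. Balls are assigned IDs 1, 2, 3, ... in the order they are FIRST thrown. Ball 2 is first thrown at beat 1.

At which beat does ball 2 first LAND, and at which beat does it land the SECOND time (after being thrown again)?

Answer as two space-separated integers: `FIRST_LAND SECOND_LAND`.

Answer: 3 6

Derivation:
Beat 0 (L): throw ball1 h=5 -> lands@5:R; in-air after throw: [b1@5:R]
Beat 1 (R): throw ball2 h=2 -> lands@3:R; in-air after throw: [b2@3:R b1@5:R]
Beat 2 (L): throw ball3 h=2 -> lands@4:L; in-air after throw: [b2@3:R b3@4:L b1@5:R]
Beat 3 (R): throw ball2 h=3 -> lands@6:L; in-air after throw: [b3@4:L b1@5:R b2@6:L]
Beat 4 (L): throw ball3 h=5 -> lands@9:R; in-air after throw: [b1@5:R b2@6:L b3@9:R]
Beat 5 (R): throw ball1 h=2 -> lands@7:R; in-air after throw: [b2@6:L b1@7:R b3@9:R]
Beat 6 (L): throw ball2 h=2 -> lands@8:L; in-air after throw: [b1@7:R b2@8:L b3@9:R]
Ball 2: thrown@1 h=2 -> first land @3; rethrown@3 h=3 -> second land @6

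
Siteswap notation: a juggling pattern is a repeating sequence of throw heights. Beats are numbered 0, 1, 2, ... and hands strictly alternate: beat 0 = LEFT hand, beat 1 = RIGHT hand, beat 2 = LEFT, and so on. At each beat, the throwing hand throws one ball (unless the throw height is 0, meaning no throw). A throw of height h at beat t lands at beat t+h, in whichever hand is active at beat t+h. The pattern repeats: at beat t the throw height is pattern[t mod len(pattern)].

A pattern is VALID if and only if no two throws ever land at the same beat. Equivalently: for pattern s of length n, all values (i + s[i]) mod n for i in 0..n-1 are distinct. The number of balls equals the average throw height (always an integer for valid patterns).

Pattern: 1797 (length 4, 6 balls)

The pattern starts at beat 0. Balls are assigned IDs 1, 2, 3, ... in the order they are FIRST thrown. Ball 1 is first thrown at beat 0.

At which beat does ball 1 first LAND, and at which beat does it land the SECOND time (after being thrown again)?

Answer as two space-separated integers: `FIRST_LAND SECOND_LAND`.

Answer: 1 8

Derivation:
Beat 0 (L): throw ball1 h=1 -> lands@1:R; in-air after throw: [b1@1:R]
Beat 1 (R): throw ball1 h=7 -> lands@8:L; in-air after throw: [b1@8:L]
Beat 2 (L): throw ball2 h=9 -> lands@11:R; in-air after throw: [b1@8:L b2@11:R]
Beat 3 (R): throw ball3 h=7 -> lands@10:L; in-air after throw: [b1@8:L b3@10:L b2@11:R]
Beat 4 (L): throw ball4 h=1 -> lands@5:R; in-air after throw: [b4@5:R b1@8:L b3@10:L b2@11:R]
Beat 5 (R): throw ball4 h=7 -> lands@12:L; in-air after throw: [b1@8:L b3@10:L b2@11:R b4@12:L]
Beat 6 (L): throw ball5 h=9 -> lands@15:R; in-air after throw: [b1@8:L b3@10:L b2@11:R b4@12:L b5@15:R]
Beat 7 (R): throw ball6 h=7 -> lands@14:L; in-air after throw: [b1@8:L b3@10:L b2@11:R b4@12:L b6@14:L b5@15:R]
Beat 8 (L): throw ball1 h=1 -> lands@9:R; in-air after throw: [b1@9:R b3@10:L b2@11:R b4@12:L b6@14:L b5@15:R]
Ball 1: thrown@0 h=1 -> first land @1; rethrown@1 h=7 -> second land @8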